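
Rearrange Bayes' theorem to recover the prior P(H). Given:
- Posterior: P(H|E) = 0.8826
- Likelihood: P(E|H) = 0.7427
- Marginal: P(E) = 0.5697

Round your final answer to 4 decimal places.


From Bayes' theorem: P(H|E) = P(E|H) × P(H) / P(E)

Rearranging for P(H):
P(H) = P(H|E) × P(E) / P(E|H)
     = 0.8826 × 0.5697 / 0.7427
     = 0.50281722 / 0.7427
     = 0.6770


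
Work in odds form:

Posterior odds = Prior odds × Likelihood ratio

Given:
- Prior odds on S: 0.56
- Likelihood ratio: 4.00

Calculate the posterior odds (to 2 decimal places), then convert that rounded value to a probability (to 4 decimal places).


Step 1: Calculate posterior odds
Posterior odds = Prior odds × LR
               = 0.56 × 4.00
               = 2.24

Step 2: Convert to probability
P(S|E) = Posterior odds / (1 + Posterior odds)
       = 2.24 / (1 + 2.24)
       = 2.24 / 3.24
       = 0.6914

The evidence increased P(S) from 0.3590 to 0.6914.


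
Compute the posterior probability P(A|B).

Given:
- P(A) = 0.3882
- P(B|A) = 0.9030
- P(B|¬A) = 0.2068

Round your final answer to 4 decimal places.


Bayes' theorem: P(A|B) = P(B|A) × P(A) / P(B)

Step 1: Calculate P(B) using law of total probability
P(B) = P(B|A)P(A) + P(B|¬A)P(¬A)
     = 0.9030 × 0.3882 + 0.2068 × 0.6118
     = 0.35054460 + 0.12652024
     = 0.47706484

Step 2: Apply Bayes' theorem
P(A|B) = P(B|A) × P(A) / P(B)
       = 0.35054460 / 0.47706484
       = 0.7348


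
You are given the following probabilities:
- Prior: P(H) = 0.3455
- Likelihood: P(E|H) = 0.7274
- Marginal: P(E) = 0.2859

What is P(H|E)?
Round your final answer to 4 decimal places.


Using Bayes' theorem:

P(H|E) = P(E|H) × P(H) / P(E)
       = 0.7274 × 0.3455 / 0.2859
       = 0.25131670 / 0.2859
       = 0.8790

The evidence strengthens our belief in H.
Prior: 0.3455 → Posterior: 0.8790


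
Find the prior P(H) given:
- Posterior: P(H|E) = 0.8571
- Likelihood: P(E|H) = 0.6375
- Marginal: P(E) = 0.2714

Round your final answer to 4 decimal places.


From Bayes' theorem: P(H|E) = P(E|H) × P(H) / P(E)

Rearranging for P(H):
P(H) = P(H|E) × P(E) / P(E|H)
     = 0.8571 × 0.2714 / 0.6375
     = 0.23261694 / 0.6375
     = 0.3649


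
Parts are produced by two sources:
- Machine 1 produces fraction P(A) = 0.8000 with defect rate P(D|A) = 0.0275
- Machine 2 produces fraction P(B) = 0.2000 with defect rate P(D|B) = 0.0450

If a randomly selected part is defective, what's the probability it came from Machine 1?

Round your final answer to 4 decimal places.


Let A = from Machine 1, D = defective

Given:
- P(A) = 0.8000, P(B) = 0.2000
- P(D|A) = 0.0275, P(D|B) = 0.0450

Step 1: Find P(D)
P(D) = P(D|A)P(A) + P(D|B)P(B)
     = 0.0275 × 0.8000 + 0.0450 × 0.2000
     = 0.02200000 + 0.00900000
     = 0.03100000

Step 2: Apply Bayes' theorem
P(A|D) = P(D|A)P(A) / P(D)
       = 0.02200000 / 0.03100000
       = 0.7097


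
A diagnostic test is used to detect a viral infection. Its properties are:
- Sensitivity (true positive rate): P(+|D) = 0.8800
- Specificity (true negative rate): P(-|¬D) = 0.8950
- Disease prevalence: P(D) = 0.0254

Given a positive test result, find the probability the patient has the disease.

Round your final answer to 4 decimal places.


Let D = has disease, + = positive test

Given:
- P(D) = 0.0254 (prevalence)
- P(+|D) = 0.8800 (sensitivity)
- P(-|¬D) = 0.8950 (specificity)
- P(+|¬D) = 0.1050 (false positive rate = 1 - specificity)

Step 1: Find P(+)
P(+) = P(+|D)P(D) + P(+|¬D)P(¬D)
     = 0.8800 × 0.0254 + 0.1050 × 0.9746
     = 0.02235200 + 0.10233300
     = 0.12468500

Step 2: Apply Bayes' theorem for P(D|+)
P(D|+) = P(+|D)P(D) / P(+)
       = 0.02235200 / 0.12468500
       = 0.1793


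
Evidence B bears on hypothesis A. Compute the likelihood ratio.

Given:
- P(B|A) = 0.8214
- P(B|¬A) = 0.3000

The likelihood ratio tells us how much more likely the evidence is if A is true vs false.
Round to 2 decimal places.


Likelihood Ratio (LR) = P(B|A) / P(B|¬A)

LR = 0.8214 / 0.3000
   = 2.74

The evidence is 2.74 times more likely if A is true than if A is false.
Because LR exceeds 1, B is evidence for A.


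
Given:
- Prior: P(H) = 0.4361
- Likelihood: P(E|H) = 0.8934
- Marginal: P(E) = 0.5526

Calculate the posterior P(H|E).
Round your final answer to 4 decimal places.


Using Bayes' theorem:

P(H|E) = P(E|H) × P(H) / P(E)
       = 0.8934 × 0.4361 / 0.5526
       = 0.38961174 / 0.5526
       = 0.7051

The evidence strengthens our belief in H.
Prior: 0.4361 → Posterior: 0.7051


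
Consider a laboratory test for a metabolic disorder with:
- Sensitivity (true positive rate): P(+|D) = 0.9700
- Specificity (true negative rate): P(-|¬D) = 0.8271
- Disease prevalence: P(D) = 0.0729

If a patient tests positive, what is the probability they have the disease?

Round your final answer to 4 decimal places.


Let D = has disease, + = positive test

Given:
- P(D) = 0.0729 (prevalence)
- P(+|D) = 0.9700 (sensitivity)
- P(-|¬D) = 0.8271 (specificity)
- P(+|¬D) = 0.1729 (false positive rate = 1 - specificity)

Step 1: Find P(+)
P(+) = P(+|D)P(D) + P(+|¬D)P(¬D)
     = 0.9700 × 0.0729 + 0.1729 × 0.9271
     = 0.07071300 + 0.16029559
     = 0.23100859

Step 2: Apply Bayes' theorem for P(D|+)
P(D|+) = P(+|D)P(D) / P(+)
       = 0.07071300 / 0.23100859
       = 0.3061


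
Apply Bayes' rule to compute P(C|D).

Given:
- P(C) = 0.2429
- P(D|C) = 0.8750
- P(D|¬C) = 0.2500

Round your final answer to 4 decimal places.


Bayes' theorem: P(C|D) = P(D|C) × P(C) / P(D)

Step 1: Calculate P(D) using law of total probability
P(D) = P(D|C)P(C) + P(D|¬C)P(¬C)
     = 0.8750 × 0.2429 + 0.2500 × 0.7571
     = 0.21253750 + 0.18927500
     = 0.40181250

Step 2: Apply Bayes' theorem
P(C|D) = P(D|C) × P(C) / P(D)
       = 0.21253750 / 0.40181250
       = 0.5289


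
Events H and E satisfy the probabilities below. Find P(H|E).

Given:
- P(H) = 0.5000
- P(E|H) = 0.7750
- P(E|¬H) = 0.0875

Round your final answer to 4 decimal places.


Bayes' theorem: P(H|E) = P(E|H) × P(H) / P(E)

Step 1: Calculate P(E) using law of total probability
P(E) = P(E|H)P(H) + P(E|¬H)P(¬H)
     = 0.7750 × 0.5000 + 0.0875 × 0.5000
     = 0.38750000 + 0.04375000
     = 0.43125000

Step 2: Apply Bayes' theorem
P(H|E) = P(E|H) × P(H) / P(E)
       = 0.38750000 / 0.43125000
       = 0.8986


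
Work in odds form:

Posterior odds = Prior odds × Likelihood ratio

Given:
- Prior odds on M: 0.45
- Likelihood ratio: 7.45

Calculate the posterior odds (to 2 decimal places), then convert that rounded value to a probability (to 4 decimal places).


Step 1: Calculate posterior odds
Posterior odds = Prior odds × LR
               = 0.45 × 7.45
               = 3.35

Step 2: Convert to probability
P(M|E) = Posterior odds / (1 + Posterior odds)
       = 3.35 / (1 + 3.35)
       = 3.35 / 4.35
       = 0.7701

The evidence increased P(M) from 0.3103 to 0.7701.


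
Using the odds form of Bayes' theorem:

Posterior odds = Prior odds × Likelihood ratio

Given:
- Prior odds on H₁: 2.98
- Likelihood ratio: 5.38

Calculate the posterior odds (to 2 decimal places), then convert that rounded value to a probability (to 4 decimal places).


Step 1: Calculate posterior odds
Posterior odds = Prior odds × LR
               = 2.98 × 5.38
               = 16.03

Step 2: Convert to probability
P(H₁|E) = Posterior odds / (1 + Posterior odds)
       = 16.03 / (1 + 16.03)
       = 16.03 / 17.03
       = 0.9413

The evidence increased P(H₁) from 0.7487 to 0.9413.


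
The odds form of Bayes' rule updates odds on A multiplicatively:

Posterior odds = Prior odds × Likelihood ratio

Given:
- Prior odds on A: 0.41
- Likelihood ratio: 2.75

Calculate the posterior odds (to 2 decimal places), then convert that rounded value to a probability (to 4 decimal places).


Step 1: Calculate posterior odds
Posterior odds = Prior odds × LR
               = 0.41 × 2.75
               = 1.13

Step 2: Convert to probability
P(A|E) = Posterior odds / (1 + Posterior odds)
       = 1.13 / (1 + 1.13)
       = 1.13 / 2.13
       = 0.5305

The evidence increased P(A) from 0.2908 to 0.5305.


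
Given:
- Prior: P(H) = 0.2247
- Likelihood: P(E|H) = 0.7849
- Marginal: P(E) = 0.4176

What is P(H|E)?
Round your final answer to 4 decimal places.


Using Bayes' theorem:

P(H|E) = P(E|H) × P(H) / P(E)
       = 0.7849 × 0.2247 / 0.4176
       = 0.17636703 / 0.4176
       = 0.4223

The evidence strengthens our belief in H.
Prior: 0.2247 → Posterior: 0.4223


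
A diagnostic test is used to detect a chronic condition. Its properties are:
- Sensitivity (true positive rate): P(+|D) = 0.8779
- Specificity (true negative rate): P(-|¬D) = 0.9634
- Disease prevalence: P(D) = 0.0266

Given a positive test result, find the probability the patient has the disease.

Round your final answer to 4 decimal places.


Let D = has disease, + = positive test

Given:
- P(D) = 0.0266 (prevalence)
- P(+|D) = 0.8779 (sensitivity)
- P(-|¬D) = 0.9634 (specificity)
- P(+|¬D) = 0.0366 (false positive rate = 1 - specificity)

Step 1: Find P(+)
P(+) = P(+|D)P(D) + P(+|¬D)P(¬D)
     = 0.8779 × 0.0266 + 0.0366 × 0.9734
     = 0.02335214 + 0.03562644
     = 0.05897858

Step 2: Apply Bayes' theorem for P(D|+)
P(D|+) = P(+|D)P(D) / P(+)
       = 0.02335214 / 0.05897858
       = 0.3959


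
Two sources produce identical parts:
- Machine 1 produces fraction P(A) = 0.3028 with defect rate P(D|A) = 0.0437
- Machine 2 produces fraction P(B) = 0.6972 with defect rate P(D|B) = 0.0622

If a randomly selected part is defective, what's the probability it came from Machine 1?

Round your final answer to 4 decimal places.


Let A = from Machine 1, D = defective

Given:
- P(A) = 0.3028, P(B) = 0.6972
- P(D|A) = 0.0437, P(D|B) = 0.0622

Step 1: Find P(D)
P(D) = P(D|A)P(A) + P(D|B)P(B)
     = 0.0437 × 0.3028 + 0.0622 × 0.6972
     = 0.01323236 + 0.04336584
     = 0.05659820

Step 2: Apply Bayes' theorem
P(A|D) = P(D|A)P(A) / P(D)
       = 0.01323236 / 0.05659820
       = 0.2338


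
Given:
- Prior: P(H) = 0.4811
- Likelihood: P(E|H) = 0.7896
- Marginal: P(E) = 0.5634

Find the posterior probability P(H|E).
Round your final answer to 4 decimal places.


Using Bayes' theorem:

P(H|E) = P(E|H) × P(H) / P(E)
       = 0.7896 × 0.4811 / 0.5634
       = 0.37987656 / 0.5634
       = 0.6743

The evidence strengthens our belief in H.
Prior: 0.4811 → Posterior: 0.6743


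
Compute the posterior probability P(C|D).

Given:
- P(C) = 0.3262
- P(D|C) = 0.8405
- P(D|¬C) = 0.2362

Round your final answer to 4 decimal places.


Bayes' theorem: P(C|D) = P(D|C) × P(C) / P(D)

Step 1: Calculate P(D) using law of total probability
P(D) = P(D|C)P(C) + P(D|¬C)P(¬C)
     = 0.8405 × 0.3262 + 0.2362 × 0.6738
     = 0.27417110 + 0.15915156
     = 0.43332266

Step 2: Apply Bayes' theorem
P(C|D) = P(D|C) × P(C) / P(D)
       = 0.27417110 / 0.43332266
       = 0.6327


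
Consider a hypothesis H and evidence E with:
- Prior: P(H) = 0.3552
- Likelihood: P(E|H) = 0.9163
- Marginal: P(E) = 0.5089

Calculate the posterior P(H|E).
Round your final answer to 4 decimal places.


Using Bayes' theorem:

P(H|E) = P(E|H) × P(H) / P(E)
       = 0.9163 × 0.3552 / 0.5089
       = 0.32546976 / 0.5089
       = 0.6396

The evidence strengthens our belief in H.
Prior: 0.3552 → Posterior: 0.6396


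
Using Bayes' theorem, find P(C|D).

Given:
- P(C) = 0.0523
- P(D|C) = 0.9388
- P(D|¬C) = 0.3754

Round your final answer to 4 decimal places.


Bayes' theorem: P(C|D) = P(D|C) × P(C) / P(D)

Step 1: Calculate P(D) using law of total probability
P(D) = P(D|C)P(C) + P(D|¬C)P(¬C)
     = 0.9388 × 0.0523 + 0.3754 × 0.9477
     = 0.04909924 + 0.35576658
     = 0.40486582

Step 2: Apply Bayes' theorem
P(C|D) = P(D|C) × P(C) / P(D)
       = 0.04909924 / 0.40486582
       = 0.1213


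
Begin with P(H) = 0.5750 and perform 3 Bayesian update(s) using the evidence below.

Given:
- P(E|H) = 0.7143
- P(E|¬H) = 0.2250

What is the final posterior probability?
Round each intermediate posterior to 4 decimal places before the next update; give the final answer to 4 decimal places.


Sequential Bayesian updating:

Initial prior: P(H) = 0.5750

Update 1:
  P(E) = 0.7143 × 0.5750 + 0.2250 × 0.4250 = 0.41072250 + 0.09562500 = 0.50634750
  P(H|E) = 0.41072250 / 0.50634750 = 0.8111

Update 2:
  P(E) = 0.7143 × 0.8111 + 0.2250 × 0.1889 = 0.57936873 + 0.04250250 = 0.62187123
  P(H|E) = 0.57936873 / 0.62187123 = 0.9317

Update 3:
  P(E) = 0.7143 × 0.9317 + 0.2250 × 0.0683 = 0.66551331 + 0.01536750 = 0.68088081
  P(H|E) = 0.66551331 / 0.68088081 = 0.9774

Final posterior: 0.9774


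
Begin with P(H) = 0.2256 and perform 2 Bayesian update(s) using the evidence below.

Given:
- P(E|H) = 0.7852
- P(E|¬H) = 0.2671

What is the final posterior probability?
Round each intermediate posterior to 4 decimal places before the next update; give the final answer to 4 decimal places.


Sequential Bayesian updating:

Initial prior: P(H) = 0.2256

Update 1:
  P(E) = 0.7852 × 0.2256 + 0.2671 × 0.7744 = 0.17714112 + 0.20684224 = 0.38398336
  P(H|E) = 0.17714112 / 0.38398336 = 0.4613

Update 2:
  P(E) = 0.7852 × 0.4613 + 0.2671 × 0.5387 = 0.36221276 + 0.14388677 = 0.50609953
  P(H|E) = 0.36221276 / 0.50609953 = 0.7157

Final posterior: 0.7157


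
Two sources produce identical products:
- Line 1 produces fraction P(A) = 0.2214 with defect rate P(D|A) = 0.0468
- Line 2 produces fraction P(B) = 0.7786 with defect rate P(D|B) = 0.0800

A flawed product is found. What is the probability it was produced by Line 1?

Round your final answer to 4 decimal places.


Let A = from Line 1, D = flawed

Given:
- P(A) = 0.2214, P(B) = 0.7786
- P(D|A) = 0.0468, P(D|B) = 0.0800

Step 1: Find P(D)
P(D) = P(D|A)P(A) + P(D|B)P(B)
     = 0.0468 × 0.2214 + 0.0800 × 0.7786
     = 0.01036152 + 0.06228800
     = 0.07264952

Step 2: Apply Bayes' theorem
P(A|D) = P(D|A)P(A) / P(D)
       = 0.01036152 / 0.07264952
       = 0.1426


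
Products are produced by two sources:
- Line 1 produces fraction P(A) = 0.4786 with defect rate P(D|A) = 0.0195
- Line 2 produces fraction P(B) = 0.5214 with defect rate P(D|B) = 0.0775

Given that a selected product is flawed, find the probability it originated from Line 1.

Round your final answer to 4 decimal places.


Let A = from Line 1, D = flawed

Given:
- P(A) = 0.4786, P(B) = 0.5214
- P(D|A) = 0.0195, P(D|B) = 0.0775

Step 1: Find P(D)
P(D) = P(D|A)P(A) + P(D|B)P(B)
     = 0.0195 × 0.4786 + 0.0775 × 0.5214
     = 0.00933270 + 0.04040850
     = 0.04974120

Step 2: Apply Bayes' theorem
P(A|D) = P(D|A)P(A) / P(D)
       = 0.00933270 / 0.04974120
       = 0.1876


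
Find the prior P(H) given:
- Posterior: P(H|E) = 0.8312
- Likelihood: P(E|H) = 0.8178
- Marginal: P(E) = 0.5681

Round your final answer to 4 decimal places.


From Bayes' theorem: P(H|E) = P(E|H) × P(H) / P(E)

Rearranging for P(H):
P(H) = P(H|E) × P(E) / P(E|H)
     = 0.8312 × 0.5681 / 0.8178
     = 0.47220472 / 0.8178
     = 0.5774


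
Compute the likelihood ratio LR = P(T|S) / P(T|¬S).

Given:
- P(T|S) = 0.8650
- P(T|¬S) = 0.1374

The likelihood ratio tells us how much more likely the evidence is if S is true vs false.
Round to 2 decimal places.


Likelihood Ratio (LR) = P(T|S) / P(T|¬S)

LR = 0.8650 / 0.1374
   = 6.30

The evidence is 6.30 times more likely if S is true than if S is false.
Since LR > 1, the evidence supports S over ¬S.


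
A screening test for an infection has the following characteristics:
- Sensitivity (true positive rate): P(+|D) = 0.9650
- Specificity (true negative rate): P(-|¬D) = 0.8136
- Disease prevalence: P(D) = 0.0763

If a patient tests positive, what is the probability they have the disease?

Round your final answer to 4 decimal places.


Let D = has disease, + = positive test

Given:
- P(D) = 0.0763 (prevalence)
- P(+|D) = 0.9650 (sensitivity)
- P(-|¬D) = 0.8136 (specificity)
- P(+|¬D) = 0.1864 (false positive rate = 1 - specificity)

Step 1: Find P(+)
P(+) = P(+|D)P(D) + P(+|¬D)P(¬D)
     = 0.9650 × 0.0763 + 0.1864 × 0.9237
     = 0.07362950 + 0.17217768
     = 0.24580718

Step 2: Apply Bayes' theorem for P(D|+)
P(D|+) = P(+|D)P(D) / P(+)
       = 0.07362950 / 0.24580718
       = 0.2995


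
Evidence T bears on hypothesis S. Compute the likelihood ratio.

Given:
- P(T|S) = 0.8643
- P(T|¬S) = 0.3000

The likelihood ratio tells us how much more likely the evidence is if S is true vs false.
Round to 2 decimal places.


Likelihood Ratio (LR) = P(T|S) / P(T|¬S)

LR = 0.8643 / 0.3000
   = 2.88

The evidence is 2.88 times more likely if S is true than if S is false.
Because LR exceeds 1, T is evidence for S.


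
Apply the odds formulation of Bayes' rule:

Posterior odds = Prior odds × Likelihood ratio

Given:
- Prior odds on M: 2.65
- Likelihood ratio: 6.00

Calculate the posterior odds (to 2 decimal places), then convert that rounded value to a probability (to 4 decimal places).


Step 1: Calculate posterior odds
Posterior odds = Prior odds × LR
               = 2.65 × 6.00
               = 15.90

Step 2: Convert to probability
P(M|E) = Posterior odds / (1 + Posterior odds)
       = 15.90 / (1 + 15.90)
       = 15.90 / 16.90
       = 0.9408

The evidence increased P(M) from 0.7260 to 0.9408.


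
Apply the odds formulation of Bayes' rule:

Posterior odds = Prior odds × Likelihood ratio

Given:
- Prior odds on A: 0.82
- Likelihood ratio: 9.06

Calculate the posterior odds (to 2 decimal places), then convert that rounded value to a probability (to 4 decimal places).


Step 1: Calculate posterior odds
Posterior odds = Prior odds × LR
               = 0.82 × 9.06
               = 7.43

Step 2: Convert to probability
P(A|E) = Posterior odds / (1 + Posterior odds)
       = 7.43 / (1 + 7.43)
       = 7.43 / 8.43
       = 0.8814

The evidence increased P(A) from 0.4505 to 0.8814.


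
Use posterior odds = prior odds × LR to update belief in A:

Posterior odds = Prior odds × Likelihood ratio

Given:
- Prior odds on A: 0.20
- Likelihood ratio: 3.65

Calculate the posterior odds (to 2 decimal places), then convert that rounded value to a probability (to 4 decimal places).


Step 1: Calculate posterior odds
Posterior odds = Prior odds × LR
               = 0.20 × 3.65
               = 0.73

Step 2: Convert to probability
P(A|E) = Posterior odds / (1 + Posterior odds)
       = 0.73 / (1 + 0.73)
       = 0.73 / 1.73
       = 0.4220

The evidence increased P(A) from 0.1667 to 0.4220.


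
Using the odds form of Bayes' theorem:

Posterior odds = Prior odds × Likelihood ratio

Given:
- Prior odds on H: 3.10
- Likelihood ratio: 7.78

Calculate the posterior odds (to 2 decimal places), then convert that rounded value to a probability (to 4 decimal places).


Step 1: Calculate posterior odds
Posterior odds = Prior odds × LR
               = 3.10 × 7.78
               = 24.12

Step 2: Convert to probability
P(H|E) = Posterior odds / (1 + Posterior odds)
       = 24.12 / (1 + 24.12)
       = 24.12 / 25.12
       = 0.9602

The evidence increased P(H) from 0.7561 to 0.9602.


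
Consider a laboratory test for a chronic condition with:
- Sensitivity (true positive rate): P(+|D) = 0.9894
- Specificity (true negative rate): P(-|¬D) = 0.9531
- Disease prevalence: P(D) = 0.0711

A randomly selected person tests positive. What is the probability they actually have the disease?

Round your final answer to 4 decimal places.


Let D = has disease, + = positive test

Given:
- P(D) = 0.0711 (prevalence)
- P(+|D) = 0.9894 (sensitivity)
- P(-|¬D) = 0.9531 (specificity)
- P(+|¬D) = 0.0469 (false positive rate = 1 - specificity)

Step 1: Find P(+)
P(+) = P(+|D)P(D) + P(+|¬D)P(¬D)
     = 0.9894 × 0.0711 + 0.0469 × 0.9289
     = 0.07034634 + 0.04356541
     = 0.11391175

Step 2: Apply Bayes' theorem for P(D|+)
P(D|+) = P(+|D)P(D) / P(+)
       = 0.07034634 / 0.11391175
       = 0.6176


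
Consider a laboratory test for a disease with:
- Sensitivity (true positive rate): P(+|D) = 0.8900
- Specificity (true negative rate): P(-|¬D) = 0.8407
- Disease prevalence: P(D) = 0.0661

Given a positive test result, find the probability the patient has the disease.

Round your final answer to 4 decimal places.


Let D = has disease, + = positive test

Given:
- P(D) = 0.0661 (prevalence)
- P(+|D) = 0.8900 (sensitivity)
- P(-|¬D) = 0.8407 (specificity)
- P(+|¬D) = 0.1593 (false positive rate = 1 - specificity)

Step 1: Find P(+)
P(+) = P(+|D)P(D) + P(+|¬D)P(¬D)
     = 0.8900 × 0.0661 + 0.1593 × 0.9339
     = 0.05882900 + 0.14877027
     = 0.20759927

Step 2: Apply Bayes' theorem for P(D|+)
P(D|+) = P(+|D)P(D) / P(+)
       = 0.05882900 / 0.20759927
       = 0.2834


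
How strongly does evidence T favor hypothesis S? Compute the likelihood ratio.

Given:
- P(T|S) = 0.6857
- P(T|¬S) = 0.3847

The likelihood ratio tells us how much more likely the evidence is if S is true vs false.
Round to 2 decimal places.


Likelihood Ratio (LR) = P(T|S) / P(T|¬S)

LR = 0.6857 / 0.3847
   = 1.78

The evidence is 1.78 times more likely if S is true than if S is false.
Since LR > 1, the evidence supports S over ¬S.


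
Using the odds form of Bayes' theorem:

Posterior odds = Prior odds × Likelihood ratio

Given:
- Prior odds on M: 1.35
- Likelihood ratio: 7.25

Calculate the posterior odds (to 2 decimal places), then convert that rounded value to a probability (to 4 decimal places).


Step 1: Calculate posterior odds
Posterior odds = Prior odds × LR
               = 1.35 × 7.25
               = 9.79

Step 2: Convert to probability
P(M|E) = Posterior odds / (1 + Posterior odds)
       = 9.79 / (1 + 9.79)
       = 9.79 / 10.79
       = 0.9073

The evidence increased P(M) from 0.5745 to 0.9073.


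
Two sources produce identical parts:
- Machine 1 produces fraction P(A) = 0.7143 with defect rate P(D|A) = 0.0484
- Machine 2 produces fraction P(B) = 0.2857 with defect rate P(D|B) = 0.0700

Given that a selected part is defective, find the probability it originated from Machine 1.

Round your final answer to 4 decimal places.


Let A = from Machine 1, D = defective

Given:
- P(A) = 0.7143, P(B) = 0.2857
- P(D|A) = 0.0484, P(D|B) = 0.0700

Step 1: Find P(D)
P(D) = P(D|A)P(A) + P(D|B)P(B)
     = 0.0484 × 0.7143 + 0.0700 × 0.2857
     = 0.03457212 + 0.01999900
     = 0.05457112

Step 2: Apply Bayes' theorem
P(A|D) = P(D|A)P(A) / P(D)
       = 0.03457212 / 0.05457112
       = 0.6335


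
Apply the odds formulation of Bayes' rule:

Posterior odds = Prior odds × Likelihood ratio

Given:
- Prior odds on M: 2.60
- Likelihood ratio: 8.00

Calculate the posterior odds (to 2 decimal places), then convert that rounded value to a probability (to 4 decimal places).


Step 1: Calculate posterior odds
Posterior odds = Prior odds × LR
               = 2.60 × 8.00
               = 20.80

Step 2: Convert to probability
P(M|E) = Posterior odds / (1 + Posterior odds)
       = 20.80 / (1 + 20.80)
       = 20.80 / 21.80
       = 0.9541

The evidence increased P(M) from 0.7222 to 0.9541.


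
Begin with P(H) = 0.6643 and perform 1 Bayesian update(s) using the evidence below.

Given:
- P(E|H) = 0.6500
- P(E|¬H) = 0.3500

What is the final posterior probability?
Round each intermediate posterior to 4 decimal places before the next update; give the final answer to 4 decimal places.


Sequential Bayesian updating:

Initial prior: P(H) = 0.6643

Update 1:
  P(E) = 0.6500 × 0.6643 + 0.3500 × 0.3357 = 0.43179500 + 0.11749500 = 0.54929000
  P(H|E) = 0.43179500 / 0.54929000 = 0.7861

Final posterior: 0.7861


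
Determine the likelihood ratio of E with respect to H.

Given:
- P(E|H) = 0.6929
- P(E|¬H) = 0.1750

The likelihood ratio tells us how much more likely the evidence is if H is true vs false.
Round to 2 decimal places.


Likelihood Ratio (LR) = P(E|H) / P(E|¬H)

LR = 0.6929 / 0.1750
   = 3.96

The evidence is 3.96 times more likely if H is true than if H is false.
Because LR exceeds 1, E is evidence for H.


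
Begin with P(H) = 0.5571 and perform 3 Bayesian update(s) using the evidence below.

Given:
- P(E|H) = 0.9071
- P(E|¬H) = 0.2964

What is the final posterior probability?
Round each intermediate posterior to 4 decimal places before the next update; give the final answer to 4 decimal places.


Sequential Bayesian updating:

Initial prior: P(H) = 0.5571

Update 1:
  P(E) = 0.9071 × 0.5571 + 0.2964 × 0.4429 = 0.50534541 + 0.13127556 = 0.63662097
  P(H|E) = 0.50534541 / 0.63662097 = 0.7938

Update 2:
  P(E) = 0.9071 × 0.7938 + 0.2964 × 0.2062 = 0.72005598 + 0.06111768 = 0.78117366
  P(H|E) = 0.72005598 / 0.78117366 = 0.9218

Update 3:
  P(E) = 0.9071 × 0.9218 + 0.2964 × 0.0782 = 0.83616478 + 0.02317848 = 0.85934326
  P(H|E) = 0.83616478 / 0.85934326 = 0.9730

Final posterior: 0.9730


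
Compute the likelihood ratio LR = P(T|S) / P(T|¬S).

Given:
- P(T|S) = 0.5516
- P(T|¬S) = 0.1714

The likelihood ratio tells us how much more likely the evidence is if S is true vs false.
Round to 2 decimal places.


Likelihood Ratio (LR) = P(T|S) / P(T|¬S)

LR = 0.5516 / 0.1714
   = 3.22

The evidence is 3.22 times more likely if S is true than if S is false.
Because LR exceeds 1, T is evidence for S.


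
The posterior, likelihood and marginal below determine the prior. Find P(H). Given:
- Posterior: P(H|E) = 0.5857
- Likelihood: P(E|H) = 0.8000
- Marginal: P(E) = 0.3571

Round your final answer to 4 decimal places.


From Bayes' theorem: P(H|E) = P(E|H) × P(H) / P(E)

Rearranging for P(H):
P(H) = P(H|E) × P(E) / P(E|H)
     = 0.5857 × 0.3571 / 0.8000
     = 0.20915347 / 0.8000
     = 0.2614


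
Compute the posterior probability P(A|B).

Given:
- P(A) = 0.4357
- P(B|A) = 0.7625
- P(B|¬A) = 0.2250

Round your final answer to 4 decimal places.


Bayes' theorem: P(A|B) = P(B|A) × P(A) / P(B)

Step 1: Calculate P(B) using law of total probability
P(B) = P(B|A)P(A) + P(B|¬A)P(¬A)
     = 0.7625 × 0.4357 + 0.2250 × 0.5643
     = 0.33222125 + 0.12696750
     = 0.45918875

Step 2: Apply Bayes' theorem
P(A|B) = P(B|A) × P(A) / P(B)
       = 0.33222125 / 0.45918875
       = 0.7235


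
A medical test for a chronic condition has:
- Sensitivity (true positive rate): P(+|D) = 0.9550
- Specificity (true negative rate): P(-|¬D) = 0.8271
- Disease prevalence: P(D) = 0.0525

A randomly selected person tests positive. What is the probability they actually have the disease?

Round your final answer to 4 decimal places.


Let D = has disease, + = positive test

Given:
- P(D) = 0.0525 (prevalence)
- P(+|D) = 0.9550 (sensitivity)
- P(-|¬D) = 0.8271 (specificity)
- P(+|¬D) = 0.1729 (false positive rate = 1 - specificity)

Step 1: Find P(+)
P(+) = P(+|D)P(D) + P(+|¬D)P(¬D)
     = 0.9550 × 0.0525 + 0.1729 × 0.9475
     = 0.05013750 + 0.16382275
     = 0.21396025

Step 2: Apply Bayes' theorem for P(D|+)
P(D|+) = P(+|D)P(D) / P(+)
       = 0.05013750 / 0.21396025
       = 0.2343


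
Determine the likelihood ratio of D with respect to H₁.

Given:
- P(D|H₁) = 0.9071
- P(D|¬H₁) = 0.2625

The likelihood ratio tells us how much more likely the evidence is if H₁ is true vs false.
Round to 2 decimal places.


Likelihood Ratio (LR) = P(D|H₁) / P(D|¬H₁)

LR = 0.9071 / 0.2625
   = 3.46

The evidence is 3.46 times more likely if H₁ is true than if H₁ is false.
Because LR exceeds 1, D is evidence for H₁.


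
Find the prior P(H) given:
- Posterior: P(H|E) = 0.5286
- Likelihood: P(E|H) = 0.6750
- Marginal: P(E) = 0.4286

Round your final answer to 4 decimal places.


From Bayes' theorem: P(H|E) = P(E|H) × P(H) / P(E)

Rearranging for P(H):
P(H) = P(H|E) × P(E) / P(E|H)
     = 0.5286 × 0.4286 / 0.6750
     = 0.22655796 / 0.6750
     = 0.3356


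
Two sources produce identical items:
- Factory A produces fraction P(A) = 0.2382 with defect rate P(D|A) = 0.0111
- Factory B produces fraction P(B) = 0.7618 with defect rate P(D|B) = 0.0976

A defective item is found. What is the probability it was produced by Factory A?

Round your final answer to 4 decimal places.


Let A = from Factory A, D = defective

Given:
- P(A) = 0.2382, P(B) = 0.7618
- P(D|A) = 0.0111, P(D|B) = 0.0976

Step 1: Find P(D)
P(D) = P(D|A)P(A) + P(D|B)P(B)
     = 0.0111 × 0.2382 + 0.0976 × 0.7618
     = 0.00264402 + 0.07435168
     = 0.07699570

Step 2: Apply Bayes' theorem
P(A|D) = P(D|A)P(A) / P(D)
       = 0.00264402 / 0.07699570
       = 0.0343


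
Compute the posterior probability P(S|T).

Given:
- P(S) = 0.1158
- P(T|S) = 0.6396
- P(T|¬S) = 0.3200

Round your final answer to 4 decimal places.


Bayes' theorem: P(S|T) = P(T|S) × P(S) / P(T)

Step 1: Calculate P(T) using law of total probability
P(T) = P(T|S)P(S) + P(T|¬S)P(¬S)
     = 0.6396 × 0.1158 + 0.3200 × 0.8842
     = 0.07406568 + 0.28294400
     = 0.35700968

Step 2: Apply Bayes' theorem
P(S|T) = P(T|S) × P(S) / P(T)
       = 0.07406568 / 0.35700968
       = 0.2075


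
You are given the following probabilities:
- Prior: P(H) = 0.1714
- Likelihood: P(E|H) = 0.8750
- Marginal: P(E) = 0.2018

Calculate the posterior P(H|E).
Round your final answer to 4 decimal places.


Using Bayes' theorem:

P(H|E) = P(E|H) × P(H) / P(E)
       = 0.8750 × 0.1714 / 0.2018
       = 0.14997500 / 0.2018
       = 0.7432

The evidence strengthens our belief in H.
Prior: 0.1714 → Posterior: 0.7432


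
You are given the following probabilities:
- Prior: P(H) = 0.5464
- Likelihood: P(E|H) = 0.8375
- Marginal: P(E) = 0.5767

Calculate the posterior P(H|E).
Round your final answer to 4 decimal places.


Using Bayes' theorem:

P(H|E) = P(E|H) × P(H) / P(E)
       = 0.8375 × 0.5464 / 0.5767
       = 0.45761000 / 0.5767
       = 0.7935

The evidence strengthens our belief in H.
Prior: 0.5464 → Posterior: 0.7935


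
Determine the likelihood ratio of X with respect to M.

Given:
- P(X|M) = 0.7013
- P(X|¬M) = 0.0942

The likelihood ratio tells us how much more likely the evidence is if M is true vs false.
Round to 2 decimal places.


Likelihood Ratio (LR) = P(X|M) / P(X|¬M)

LR = 0.7013 / 0.0942
   = 7.44

The evidence is 7.44 times more likely if M is true than if M is false.
Since LR > 1, the evidence supports M over ¬M.


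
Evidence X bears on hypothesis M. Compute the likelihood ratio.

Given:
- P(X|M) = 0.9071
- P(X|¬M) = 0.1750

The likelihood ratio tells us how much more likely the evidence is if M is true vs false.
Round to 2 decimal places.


Likelihood Ratio (LR) = P(X|M) / P(X|¬M)

LR = 0.9071 / 0.1750
   = 5.18

The evidence is 5.18 times more likely if M is true than if M is false.
Because LR exceeds 1, X is evidence for M.


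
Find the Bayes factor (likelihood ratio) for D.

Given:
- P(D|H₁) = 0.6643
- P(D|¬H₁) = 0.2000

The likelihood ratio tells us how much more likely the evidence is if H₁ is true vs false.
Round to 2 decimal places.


Likelihood Ratio (LR) = P(D|H₁) / P(D|¬H₁)

LR = 0.6643 / 0.2000
   = 3.32

The evidence is 3.32 times more likely if H₁ is true than if H₁ is false.
LR > 1, so observing D raises the odds in favor of H₁.


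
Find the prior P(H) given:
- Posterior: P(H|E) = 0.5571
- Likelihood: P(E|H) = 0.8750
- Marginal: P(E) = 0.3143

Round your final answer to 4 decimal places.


From Bayes' theorem: P(H|E) = P(E|H) × P(H) / P(E)

Rearranging for P(H):
P(H) = P(H|E) × P(E) / P(E|H)
     = 0.5571 × 0.3143 / 0.8750
     = 0.17509653 / 0.8750
     = 0.2001


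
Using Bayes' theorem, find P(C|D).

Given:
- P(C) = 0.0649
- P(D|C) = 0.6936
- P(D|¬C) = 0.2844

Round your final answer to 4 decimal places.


Bayes' theorem: P(C|D) = P(D|C) × P(C) / P(D)

Step 1: Calculate P(D) using law of total probability
P(D) = P(D|C)P(C) + P(D|¬C)P(¬C)
     = 0.6936 × 0.0649 + 0.2844 × 0.9351
     = 0.04501464 + 0.26594244
     = 0.31095708

Step 2: Apply Bayes' theorem
P(C|D) = P(D|C) × P(C) / P(D)
       = 0.04501464 / 0.31095708
       = 0.1448


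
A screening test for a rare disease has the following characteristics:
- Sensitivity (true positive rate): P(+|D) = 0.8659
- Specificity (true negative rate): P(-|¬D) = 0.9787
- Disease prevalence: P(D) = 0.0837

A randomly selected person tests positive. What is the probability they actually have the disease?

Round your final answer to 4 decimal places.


Let D = has disease, + = positive test

Given:
- P(D) = 0.0837 (prevalence)
- P(+|D) = 0.8659 (sensitivity)
- P(-|¬D) = 0.9787 (specificity)
- P(+|¬D) = 0.0213 (false positive rate = 1 - specificity)

Step 1: Find P(+)
P(+) = P(+|D)P(D) + P(+|¬D)P(¬D)
     = 0.8659 × 0.0837 + 0.0213 × 0.9163
     = 0.07247583 + 0.01951719
     = 0.09199302

Step 2: Apply Bayes' theorem for P(D|+)
P(D|+) = P(+|D)P(D) / P(+)
       = 0.07247583 / 0.09199302
       = 0.7878


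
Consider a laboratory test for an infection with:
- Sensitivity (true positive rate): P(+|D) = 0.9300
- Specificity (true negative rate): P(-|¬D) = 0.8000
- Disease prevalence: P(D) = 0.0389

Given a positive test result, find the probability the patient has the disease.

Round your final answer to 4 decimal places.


Let D = has disease, + = positive test

Given:
- P(D) = 0.0389 (prevalence)
- P(+|D) = 0.9300 (sensitivity)
- P(-|¬D) = 0.8000 (specificity)
- P(+|¬D) = 0.2000 (false positive rate = 1 - specificity)

Step 1: Find P(+)
P(+) = P(+|D)P(D) + P(+|¬D)P(¬D)
     = 0.9300 × 0.0389 + 0.2000 × 0.9611
     = 0.03617700 + 0.19222000
     = 0.22839700

Step 2: Apply Bayes' theorem for P(D|+)
P(D|+) = P(+|D)P(D) / P(+)
       = 0.03617700 / 0.22839700
       = 0.1584


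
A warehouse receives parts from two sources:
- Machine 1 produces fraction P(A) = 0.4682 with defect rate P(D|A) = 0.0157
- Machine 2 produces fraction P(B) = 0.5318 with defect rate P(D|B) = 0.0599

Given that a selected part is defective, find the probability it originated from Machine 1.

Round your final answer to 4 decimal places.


Let A = from Machine 1, D = defective

Given:
- P(A) = 0.4682, P(B) = 0.5318
- P(D|A) = 0.0157, P(D|B) = 0.0599

Step 1: Find P(D)
P(D) = P(D|A)P(A) + P(D|B)P(B)
     = 0.0157 × 0.4682 + 0.0599 × 0.5318
     = 0.00735074 + 0.03185482
     = 0.03920556

Step 2: Apply Bayes' theorem
P(A|D) = P(D|A)P(A) / P(D)
       = 0.00735074 / 0.03920556
       = 0.1875


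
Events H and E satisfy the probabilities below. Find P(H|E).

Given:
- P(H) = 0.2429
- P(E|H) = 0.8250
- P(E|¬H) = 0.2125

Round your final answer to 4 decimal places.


Bayes' theorem: P(H|E) = P(E|H) × P(H) / P(E)

Step 1: Calculate P(E) using law of total probability
P(E) = P(E|H)P(H) + P(E|¬H)P(¬H)
     = 0.8250 × 0.2429 + 0.2125 × 0.7571
     = 0.20039250 + 0.16088375
     = 0.36127625

Step 2: Apply Bayes' theorem
P(H|E) = P(E|H) × P(H) / P(E)
       = 0.20039250 / 0.36127625
       = 0.5547


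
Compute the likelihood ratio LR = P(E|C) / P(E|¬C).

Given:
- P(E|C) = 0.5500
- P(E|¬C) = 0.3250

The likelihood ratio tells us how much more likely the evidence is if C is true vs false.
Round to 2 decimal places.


Likelihood Ratio (LR) = P(E|C) / P(E|¬C)

LR = 0.5500 / 0.3250
   = 1.69

The evidence is 1.69 times more likely if C is true than if C is false.
LR > 1, so observing E raises the odds in favor of C.


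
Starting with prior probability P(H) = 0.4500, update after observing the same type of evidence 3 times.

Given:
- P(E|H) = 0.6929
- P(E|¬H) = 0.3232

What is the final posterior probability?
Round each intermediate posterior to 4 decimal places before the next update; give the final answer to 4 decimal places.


Sequential Bayesian updating:

Initial prior: P(H) = 0.4500

Update 1:
  P(E) = 0.6929 × 0.4500 + 0.3232 × 0.5500 = 0.31180500 + 0.17776000 = 0.48956500
  P(H|E) = 0.31180500 / 0.48956500 = 0.6369

Update 2:
  P(E) = 0.6929 × 0.6369 + 0.3232 × 0.3631 = 0.44130801 + 0.11735392 = 0.55866193
  P(H|E) = 0.44130801 / 0.55866193 = 0.7899

Update 3:
  P(E) = 0.6929 × 0.7899 + 0.3232 × 0.2101 = 0.54732171 + 0.06790432 = 0.61522603
  P(H|E) = 0.54732171 / 0.61522603 = 0.8896

Final posterior: 0.8896


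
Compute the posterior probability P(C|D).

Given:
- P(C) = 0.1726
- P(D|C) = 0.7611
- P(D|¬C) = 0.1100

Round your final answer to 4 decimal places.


Bayes' theorem: P(C|D) = P(D|C) × P(C) / P(D)

Step 1: Calculate P(D) using law of total probability
P(D) = P(D|C)P(C) + P(D|¬C)P(¬C)
     = 0.7611 × 0.1726 + 0.1100 × 0.8274
     = 0.13136586 + 0.09101400
     = 0.22237986

Step 2: Apply Bayes' theorem
P(C|D) = P(D|C) × P(C) / P(D)
       = 0.13136586 / 0.22237986
       = 0.5907


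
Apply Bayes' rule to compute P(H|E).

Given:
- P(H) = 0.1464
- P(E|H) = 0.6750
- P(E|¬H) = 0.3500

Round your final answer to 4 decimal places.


Bayes' theorem: P(H|E) = P(E|H) × P(H) / P(E)

Step 1: Calculate P(E) using law of total probability
P(E) = P(E|H)P(H) + P(E|¬H)P(¬H)
     = 0.6750 × 0.1464 + 0.3500 × 0.8536
     = 0.09882000 + 0.29876000
     = 0.39758000

Step 2: Apply Bayes' theorem
P(H|E) = P(E|H) × P(H) / P(E)
       = 0.09882000 / 0.39758000
       = 0.2486


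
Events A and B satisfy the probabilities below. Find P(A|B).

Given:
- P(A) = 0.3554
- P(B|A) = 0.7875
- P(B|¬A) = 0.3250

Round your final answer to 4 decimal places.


Bayes' theorem: P(A|B) = P(B|A) × P(A) / P(B)

Step 1: Calculate P(B) using law of total probability
P(B) = P(B|A)P(A) + P(B|¬A)P(¬A)
     = 0.7875 × 0.3554 + 0.3250 × 0.6446
     = 0.27987750 + 0.20949500
     = 0.48937250

Step 2: Apply Bayes' theorem
P(A|B) = P(B|A) × P(A) / P(B)
       = 0.27987750 / 0.48937250
       = 0.5719


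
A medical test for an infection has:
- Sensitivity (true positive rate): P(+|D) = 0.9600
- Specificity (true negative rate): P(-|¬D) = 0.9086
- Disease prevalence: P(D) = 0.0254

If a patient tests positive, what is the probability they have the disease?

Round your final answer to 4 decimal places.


Let D = has disease, + = positive test

Given:
- P(D) = 0.0254 (prevalence)
- P(+|D) = 0.9600 (sensitivity)
- P(-|¬D) = 0.9086 (specificity)
- P(+|¬D) = 0.0914 (false positive rate = 1 - specificity)

Step 1: Find P(+)
P(+) = P(+|D)P(D) + P(+|¬D)P(¬D)
     = 0.9600 × 0.0254 + 0.0914 × 0.9746
     = 0.02438400 + 0.08907844
     = 0.11346244

Step 2: Apply Bayes' theorem for P(D|+)
P(D|+) = P(+|D)P(D) / P(+)
       = 0.02438400 / 0.11346244
       = 0.2149


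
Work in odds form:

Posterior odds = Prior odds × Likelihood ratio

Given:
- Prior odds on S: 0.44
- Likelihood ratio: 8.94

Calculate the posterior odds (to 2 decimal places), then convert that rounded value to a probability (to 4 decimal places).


Step 1: Calculate posterior odds
Posterior odds = Prior odds × LR
               = 0.44 × 8.94
               = 3.93

Step 2: Convert to probability
P(S|E) = Posterior odds / (1 + Posterior odds)
       = 3.93 / (1 + 3.93)
       = 3.93 / 4.93
       = 0.7972

The evidence increased P(S) from 0.3056 to 0.7972.


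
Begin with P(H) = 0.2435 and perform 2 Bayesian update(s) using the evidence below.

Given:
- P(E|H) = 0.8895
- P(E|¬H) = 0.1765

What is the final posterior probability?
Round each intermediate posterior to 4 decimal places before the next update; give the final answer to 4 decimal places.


Sequential Bayesian updating:

Initial prior: P(H) = 0.2435

Update 1:
  P(E) = 0.8895 × 0.2435 + 0.1765 × 0.7565 = 0.21659325 + 0.13352225 = 0.35011550
  P(H|E) = 0.21659325 / 0.35011550 = 0.6186

Update 2:
  P(E) = 0.8895 × 0.6186 + 0.1765 × 0.3814 = 0.55024470 + 0.06731710 = 0.61756180
  P(H|E) = 0.55024470 / 0.61756180 = 0.8910

Final posterior: 0.8910


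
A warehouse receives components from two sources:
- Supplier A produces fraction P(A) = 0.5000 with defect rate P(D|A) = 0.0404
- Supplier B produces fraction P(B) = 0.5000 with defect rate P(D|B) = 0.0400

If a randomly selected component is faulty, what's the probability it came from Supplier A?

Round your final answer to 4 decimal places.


Let A = from Supplier A, D = faulty

Given:
- P(A) = 0.5000, P(B) = 0.5000
- P(D|A) = 0.0404, P(D|B) = 0.0400

Step 1: Find P(D)
P(D) = P(D|A)P(A) + P(D|B)P(B)
     = 0.0404 × 0.5000 + 0.0400 × 0.5000
     = 0.02020000 + 0.02000000
     = 0.04020000

Step 2: Apply Bayes' theorem
P(A|D) = P(D|A)P(A) / P(D)
       = 0.02020000 / 0.04020000
       = 0.5025
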